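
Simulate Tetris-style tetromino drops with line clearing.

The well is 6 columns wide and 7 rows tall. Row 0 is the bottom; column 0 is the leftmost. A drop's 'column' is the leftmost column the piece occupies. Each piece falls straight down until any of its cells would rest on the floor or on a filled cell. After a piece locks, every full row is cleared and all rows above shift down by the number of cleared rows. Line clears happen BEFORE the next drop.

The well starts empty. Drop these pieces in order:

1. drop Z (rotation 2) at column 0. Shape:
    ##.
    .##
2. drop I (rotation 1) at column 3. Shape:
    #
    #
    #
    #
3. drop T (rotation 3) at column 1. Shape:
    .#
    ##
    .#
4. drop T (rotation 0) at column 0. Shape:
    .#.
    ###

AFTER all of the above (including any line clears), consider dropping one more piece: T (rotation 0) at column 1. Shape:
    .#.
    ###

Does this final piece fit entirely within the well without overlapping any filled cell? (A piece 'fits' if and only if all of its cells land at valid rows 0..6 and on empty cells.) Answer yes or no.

Drop 1: Z rot2 at col 0 lands with bottom-row=0; cleared 0 line(s) (total 0); column heights now [2 2 1 0 0 0], max=2
Drop 2: I rot1 at col 3 lands with bottom-row=0; cleared 0 line(s) (total 0); column heights now [2 2 1 4 0 0], max=4
Drop 3: T rot3 at col 1 lands with bottom-row=1; cleared 0 line(s) (total 0); column heights now [2 3 4 4 0 0], max=4
Drop 4: T rot0 at col 0 lands with bottom-row=4; cleared 0 line(s) (total 0); column heights now [5 6 5 4 0 0], max=6
Test piece T rot0 at col 1 (width 3): heights before test = [5 6 5 4 0 0]; fits = False

Answer: no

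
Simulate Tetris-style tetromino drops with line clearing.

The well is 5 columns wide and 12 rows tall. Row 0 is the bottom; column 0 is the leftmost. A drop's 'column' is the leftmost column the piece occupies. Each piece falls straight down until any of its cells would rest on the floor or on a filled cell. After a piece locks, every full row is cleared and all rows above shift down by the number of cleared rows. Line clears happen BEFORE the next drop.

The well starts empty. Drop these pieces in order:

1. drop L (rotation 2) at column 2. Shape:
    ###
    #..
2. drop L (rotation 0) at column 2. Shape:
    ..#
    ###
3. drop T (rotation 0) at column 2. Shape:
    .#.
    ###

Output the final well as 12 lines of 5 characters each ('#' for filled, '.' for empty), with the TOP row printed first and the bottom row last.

Answer: .....
.....
.....
.....
.....
.....
...#.
..###
....#
..###
..###
..#..

Derivation:
Drop 1: L rot2 at col 2 lands with bottom-row=0; cleared 0 line(s) (total 0); column heights now [0 0 2 2 2], max=2
Drop 2: L rot0 at col 2 lands with bottom-row=2; cleared 0 line(s) (total 0); column heights now [0 0 3 3 4], max=4
Drop 3: T rot0 at col 2 lands with bottom-row=4; cleared 0 line(s) (total 0); column heights now [0 0 5 6 5], max=6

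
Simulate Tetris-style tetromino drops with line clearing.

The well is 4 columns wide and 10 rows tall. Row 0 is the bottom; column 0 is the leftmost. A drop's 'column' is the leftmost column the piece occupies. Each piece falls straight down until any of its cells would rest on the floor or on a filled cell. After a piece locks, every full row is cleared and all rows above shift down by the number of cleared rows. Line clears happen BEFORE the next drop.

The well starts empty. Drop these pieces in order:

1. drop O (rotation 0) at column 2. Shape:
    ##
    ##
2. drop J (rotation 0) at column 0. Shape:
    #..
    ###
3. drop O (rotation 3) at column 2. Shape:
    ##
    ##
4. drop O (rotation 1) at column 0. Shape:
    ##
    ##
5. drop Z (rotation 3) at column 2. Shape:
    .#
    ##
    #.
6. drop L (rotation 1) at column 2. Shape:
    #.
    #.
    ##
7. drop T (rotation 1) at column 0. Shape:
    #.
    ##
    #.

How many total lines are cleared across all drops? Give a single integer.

Drop 1: O rot0 at col 2 lands with bottom-row=0; cleared 0 line(s) (total 0); column heights now [0 0 2 2], max=2
Drop 2: J rot0 at col 0 lands with bottom-row=2; cleared 0 line(s) (total 0); column heights now [4 3 3 2], max=4
Drop 3: O rot3 at col 2 lands with bottom-row=3; cleared 0 line(s) (total 0); column heights now [4 3 5 5], max=5
Drop 4: O rot1 at col 0 lands with bottom-row=4; cleared 1 line(s) (total 1); column heights now [5 5 4 4], max=5
Drop 5: Z rot3 at col 2 lands with bottom-row=4; cleared 0 line(s) (total 1); column heights now [5 5 6 7], max=7
Drop 6: L rot1 at col 2 lands with bottom-row=7; cleared 0 line(s) (total 1); column heights now [5 5 10 8], max=10
Drop 7: T rot1 at col 0 lands with bottom-row=5; cleared 0 line(s) (total 1); column heights now [8 7 10 8], max=10

Answer: 1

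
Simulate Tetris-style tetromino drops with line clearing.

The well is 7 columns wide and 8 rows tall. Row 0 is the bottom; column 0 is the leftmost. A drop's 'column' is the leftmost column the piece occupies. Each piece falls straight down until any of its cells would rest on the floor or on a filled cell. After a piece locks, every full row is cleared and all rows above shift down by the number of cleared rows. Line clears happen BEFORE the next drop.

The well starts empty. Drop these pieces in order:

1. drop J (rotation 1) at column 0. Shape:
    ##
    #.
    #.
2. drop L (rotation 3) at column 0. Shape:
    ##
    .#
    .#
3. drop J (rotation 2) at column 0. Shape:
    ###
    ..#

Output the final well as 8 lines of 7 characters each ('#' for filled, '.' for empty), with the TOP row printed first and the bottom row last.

Drop 1: J rot1 at col 0 lands with bottom-row=0; cleared 0 line(s) (total 0); column heights now [3 3 0 0 0 0 0], max=3
Drop 2: L rot3 at col 0 lands with bottom-row=3; cleared 0 line(s) (total 0); column heights now [6 6 0 0 0 0 0], max=6
Drop 3: J rot2 at col 0 lands with bottom-row=5; cleared 0 line(s) (total 0); column heights now [7 7 7 0 0 0 0], max=7

Answer: .......
###....
###....
.#.....
.#.....
##.....
#......
#......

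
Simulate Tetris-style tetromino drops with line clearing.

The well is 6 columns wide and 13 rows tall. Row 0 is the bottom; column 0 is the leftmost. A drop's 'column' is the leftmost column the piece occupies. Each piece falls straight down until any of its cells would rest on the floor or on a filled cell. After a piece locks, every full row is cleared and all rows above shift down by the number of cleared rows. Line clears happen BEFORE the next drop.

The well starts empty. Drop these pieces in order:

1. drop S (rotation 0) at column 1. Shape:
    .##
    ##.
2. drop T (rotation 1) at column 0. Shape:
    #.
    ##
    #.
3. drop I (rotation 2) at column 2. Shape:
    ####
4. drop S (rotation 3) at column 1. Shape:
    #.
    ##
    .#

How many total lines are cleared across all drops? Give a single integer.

Drop 1: S rot0 at col 1 lands with bottom-row=0; cleared 0 line(s) (total 0); column heights now [0 1 2 2 0 0], max=2
Drop 2: T rot1 at col 0 lands with bottom-row=0; cleared 0 line(s) (total 0); column heights now [3 2 2 2 0 0], max=3
Drop 3: I rot2 at col 2 lands with bottom-row=2; cleared 0 line(s) (total 0); column heights now [3 2 3 3 3 3], max=3
Drop 4: S rot3 at col 1 lands with bottom-row=3; cleared 0 line(s) (total 0); column heights now [3 6 5 3 3 3], max=6

Answer: 0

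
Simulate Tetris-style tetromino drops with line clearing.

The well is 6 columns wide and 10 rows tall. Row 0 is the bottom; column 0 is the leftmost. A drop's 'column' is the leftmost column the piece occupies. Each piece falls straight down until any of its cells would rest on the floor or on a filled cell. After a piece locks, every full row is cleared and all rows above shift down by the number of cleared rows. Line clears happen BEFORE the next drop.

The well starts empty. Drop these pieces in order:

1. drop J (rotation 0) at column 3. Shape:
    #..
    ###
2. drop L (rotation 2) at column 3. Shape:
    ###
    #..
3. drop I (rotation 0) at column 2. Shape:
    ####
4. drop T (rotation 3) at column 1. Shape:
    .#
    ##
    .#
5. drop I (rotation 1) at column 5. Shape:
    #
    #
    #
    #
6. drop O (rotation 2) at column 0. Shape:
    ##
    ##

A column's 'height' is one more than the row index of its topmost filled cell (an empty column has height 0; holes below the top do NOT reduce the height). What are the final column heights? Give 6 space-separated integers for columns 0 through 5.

Answer: 9 9 8 5 5 9

Derivation:
Drop 1: J rot0 at col 3 lands with bottom-row=0; cleared 0 line(s) (total 0); column heights now [0 0 0 2 1 1], max=2
Drop 2: L rot2 at col 3 lands with bottom-row=2; cleared 0 line(s) (total 0); column heights now [0 0 0 4 4 4], max=4
Drop 3: I rot0 at col 2 lands with bottom-row=4; cleared 0 line(s) (total 0); column heights now [0 0 5 5 5 5], max=5
Drop 4: T rot3 at col 1 lands with bottom-row=5; cleared 0 line(s) (total 0); column heights now [0 7 8 5 5 5], max=8
Drop 5: I rot1 at col 5 lands with bottom-row=5; cleared 0 line(s) (total 0); column heights now [0 7 8 5 5 9], max=9
Drop 6: O rot2 at col 0 lands with bottom-row=7; cleared 0 line(s) (total 0); column heights now [9 9 8 5 5 9], max=9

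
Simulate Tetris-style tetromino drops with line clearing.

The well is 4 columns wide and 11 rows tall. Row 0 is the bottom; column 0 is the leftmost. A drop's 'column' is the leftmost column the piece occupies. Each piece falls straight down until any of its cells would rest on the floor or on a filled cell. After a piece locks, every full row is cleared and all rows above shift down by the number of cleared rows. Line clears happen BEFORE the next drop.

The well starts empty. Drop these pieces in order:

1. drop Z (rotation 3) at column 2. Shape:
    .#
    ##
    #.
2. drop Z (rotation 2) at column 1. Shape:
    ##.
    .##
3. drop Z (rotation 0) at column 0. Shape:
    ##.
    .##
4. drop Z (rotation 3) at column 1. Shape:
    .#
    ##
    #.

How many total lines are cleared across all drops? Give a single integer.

Drop 1: Z rot3 at col 2 lands with bottom-row=0; cleared 0 line(s) (total 0); column heights now [0 0 2 3], max=3
Drop 2: Z rot2 at col 1 lands with bottom-row=3; cleared 0 line(s) (total 0); column heights now [0 5 5 4], max=5
Drop 3: Z rot0 at col 0 lands with bottom-row=5; cleared 0 line(s) (total 0); column heights now [7 7 6 4], max=7
Drop 4: Z rot3 at col 1 lands with bottom-row=7; cleared 0 line(s) (total 0); column heights now [7 9 10 4], max=10

Answer: 0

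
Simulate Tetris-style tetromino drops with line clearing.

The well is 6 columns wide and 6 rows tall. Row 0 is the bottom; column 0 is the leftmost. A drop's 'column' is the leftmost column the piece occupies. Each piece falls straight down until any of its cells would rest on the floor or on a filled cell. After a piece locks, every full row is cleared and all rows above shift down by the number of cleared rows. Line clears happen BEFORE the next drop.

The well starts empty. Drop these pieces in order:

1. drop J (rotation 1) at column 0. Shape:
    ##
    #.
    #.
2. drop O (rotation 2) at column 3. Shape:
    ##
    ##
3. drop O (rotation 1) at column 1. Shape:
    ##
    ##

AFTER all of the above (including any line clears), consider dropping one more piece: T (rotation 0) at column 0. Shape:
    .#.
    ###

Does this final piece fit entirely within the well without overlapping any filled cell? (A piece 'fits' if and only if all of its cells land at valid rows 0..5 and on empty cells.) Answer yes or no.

Answer: no

Derivation:
Drop 1: J rot1 at col 0 lands with bottom-row=0; cleared 0 line(s) (total 0); column heights now [3 3 0 0 0 0], max=3
Drop 2: O rot2 at col 3 lands with bottom-row=0; cleared 0 line(s) (total 0); column heights now [3 3 0 2 2 0], max=3
Drop 3: O rot1 at col 1 lands with bottom-row=3; cleared 0 line(s) (total 0); column heights now [3 5 5 2 2 0], max=5
Test piece T rot0 at col 0 (width 3): heights before test = [3 5 5 2 2 0]; fits = False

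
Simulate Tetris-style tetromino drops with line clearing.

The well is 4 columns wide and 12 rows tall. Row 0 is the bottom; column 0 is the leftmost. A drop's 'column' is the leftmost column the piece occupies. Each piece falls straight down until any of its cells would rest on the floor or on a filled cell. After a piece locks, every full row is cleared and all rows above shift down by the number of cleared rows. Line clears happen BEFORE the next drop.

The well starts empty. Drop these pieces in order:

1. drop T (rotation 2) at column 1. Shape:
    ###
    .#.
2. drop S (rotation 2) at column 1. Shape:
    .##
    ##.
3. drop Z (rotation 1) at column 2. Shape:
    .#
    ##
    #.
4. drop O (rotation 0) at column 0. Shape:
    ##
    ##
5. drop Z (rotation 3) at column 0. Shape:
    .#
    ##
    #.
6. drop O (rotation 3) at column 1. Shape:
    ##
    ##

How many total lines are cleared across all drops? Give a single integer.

Answer: 1

Derivation:
Drop 1: T rot2 at col 1 lands with bottom-row=0; cleared 0 line(s) (total 0); column heights now [0 2 2 2], max=2
Drop 2: S rot2 at col 1 lands with bottom-row=2; cleared 0 line(s) (total 0); column heights now [0 3 4 4], max=4
Drop 3: Z rot1 at col 2 lands with bottom-row=4; cleared 0 line(s) (total 0); column heights now [0 3 6 7], max=7
Drop 4: O rot0 at col 0 lands with bottom-row=3; cleared 1 line(s) (total 1); column heights now [4 4 5 6], max=6
Drop 5: Z rot3 at col 0 lands with bottom-row=4; cleared 0 line(s) (total 1); column heights now [6 7 5 6], max=7
Drop 6: O rot3 at col 1 lands with bottom-row=7; cleared 0 line(s) (total 1); column heights now [6 9 9 6], max=9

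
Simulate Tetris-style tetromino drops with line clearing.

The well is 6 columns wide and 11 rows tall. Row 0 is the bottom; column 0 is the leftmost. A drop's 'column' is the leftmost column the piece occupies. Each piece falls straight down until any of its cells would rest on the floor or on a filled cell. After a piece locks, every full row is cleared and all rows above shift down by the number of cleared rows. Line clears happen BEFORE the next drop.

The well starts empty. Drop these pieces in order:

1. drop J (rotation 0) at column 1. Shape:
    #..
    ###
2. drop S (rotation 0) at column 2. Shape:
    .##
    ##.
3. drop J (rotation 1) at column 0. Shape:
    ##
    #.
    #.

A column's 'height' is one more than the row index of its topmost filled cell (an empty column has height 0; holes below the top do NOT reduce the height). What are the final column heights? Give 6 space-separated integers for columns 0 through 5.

Drop 1: J rot0 at col 1 lands with bottom-row=0; cleared 0 line(s) (total 0); column heights now [0 2 1 1 0 0], max=2
Drop 2: S rot0 at col 2 lands with bottom-row=1; cleared 0 line(s) (total 0); column heights now [0 2 2 3 3 0], max=3
Drop 3: J rot1 at col 0 lands with bottom-row=0; cleared 0 line(s) (total 0); column heights now [3 3 2 3 3 0], max=3

Answer: 3 3 2 3 3 0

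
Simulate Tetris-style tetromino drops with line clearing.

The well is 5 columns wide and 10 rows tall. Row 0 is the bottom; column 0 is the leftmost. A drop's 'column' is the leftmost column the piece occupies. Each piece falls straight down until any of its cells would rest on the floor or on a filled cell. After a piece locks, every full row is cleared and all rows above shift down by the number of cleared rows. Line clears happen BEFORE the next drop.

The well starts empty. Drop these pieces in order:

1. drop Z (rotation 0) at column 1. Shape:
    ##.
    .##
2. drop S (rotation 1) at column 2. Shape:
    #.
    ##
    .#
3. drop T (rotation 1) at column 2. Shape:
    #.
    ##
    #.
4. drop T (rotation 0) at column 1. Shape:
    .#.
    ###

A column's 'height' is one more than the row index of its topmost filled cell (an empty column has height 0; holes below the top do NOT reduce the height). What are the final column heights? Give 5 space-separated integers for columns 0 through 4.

Answer: 0 8 9 8 0

Derivation:
Drop 1: Z rot0 at col 1 lands with bottom-row=0; cleared 0 line(s) (total 0); column heights now [0 2 2 1 0], max=2
Drop 2: S rot1 at col 2 lands with bottom-row=1; cleared 0 line(s) (total 0); column heights now [0 2 4 3 0], max=4
Drop 3: T rot1 at col 2 lands with bottom-row=4; cleared 0 line(s) (total 0); column heights now [0 2 7 6 0], max=7
Drop 4: T rot0 at col 1 lands with bottom-row=7; cleared 0 line(s) (total 0); column heights now [0 8 9 8 0], max=9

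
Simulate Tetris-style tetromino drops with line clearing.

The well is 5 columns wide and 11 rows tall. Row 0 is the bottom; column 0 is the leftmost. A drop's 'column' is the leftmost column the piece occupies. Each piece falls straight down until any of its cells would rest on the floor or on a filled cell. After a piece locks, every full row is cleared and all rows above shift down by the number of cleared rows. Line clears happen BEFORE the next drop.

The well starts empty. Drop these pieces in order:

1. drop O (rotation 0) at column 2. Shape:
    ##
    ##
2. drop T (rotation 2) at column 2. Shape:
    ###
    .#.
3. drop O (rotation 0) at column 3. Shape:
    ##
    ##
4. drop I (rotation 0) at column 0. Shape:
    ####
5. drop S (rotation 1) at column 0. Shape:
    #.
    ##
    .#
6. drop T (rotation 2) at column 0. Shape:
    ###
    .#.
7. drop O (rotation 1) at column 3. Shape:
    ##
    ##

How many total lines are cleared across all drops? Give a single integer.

Answer: 0

Derivation:
Drop 1: O rot0 at col 2 lands with bottom-row=0; cleared 0 line(s) (total 0); column heights now [0 0 2 2 0], max=2
Drop 2: T rot2 at col 2 lands with bottom-row=2; cleared 0 line(s) (total 0); column heights now [0 0 4 4 4], max=4
Drop 3: O rot0 at col 3 lands with bottom-row=4; cleared 0 line(s) (total 0); column heights now [0 0 4 6 6], max=6
Drop 4: I rot0 at col 0 lands with bottom-row=6; cleared 0 line(s) (total 0); column heights now [7 7 7 7 6], max=7
Drop 5: S rot1 at col 0 lands with bottom-row=7; cleared 0 line(s) (total 0); column heights now [10 9 7 7 6], max=10
Drop 6: T rot2 at col 0 lands with bottom-row=9; cleared 0 line(s) (total 0); column heights now [11 11 11 7 6], max=11
Drop 7: O rot1 at col 3 lands with bottom-row=7; cleared 0 line(s) (total 0); column heights now [11 11 11 9 9], max=11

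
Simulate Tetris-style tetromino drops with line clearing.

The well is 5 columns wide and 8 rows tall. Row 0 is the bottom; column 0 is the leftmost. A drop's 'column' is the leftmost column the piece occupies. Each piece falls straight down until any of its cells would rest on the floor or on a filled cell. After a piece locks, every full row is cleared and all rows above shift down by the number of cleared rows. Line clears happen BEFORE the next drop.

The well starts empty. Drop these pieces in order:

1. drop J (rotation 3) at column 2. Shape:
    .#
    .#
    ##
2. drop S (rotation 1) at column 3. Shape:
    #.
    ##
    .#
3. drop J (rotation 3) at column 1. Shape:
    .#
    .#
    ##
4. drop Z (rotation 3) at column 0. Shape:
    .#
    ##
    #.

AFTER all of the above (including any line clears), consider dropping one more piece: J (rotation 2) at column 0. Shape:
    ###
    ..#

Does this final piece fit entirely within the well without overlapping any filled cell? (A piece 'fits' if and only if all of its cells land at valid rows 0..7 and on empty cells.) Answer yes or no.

Drop 1: J rot3 at col 2 lands with bottom-row=0; cleared 0 line(s) (total 0); column heights now [0 0 1 3 0], max=3
Drop 2: S rot1 at col 3 lands with bottom-row=2; cleared 0 line(s) (total 0); column heights now [0 0 1 5 4], max=5
Drop 3: J rot3 at col 1 lands with bottom-row=1; cleared 0 line(s) (total 0); column heights now [0 2 4 5 4], max=5
Drop 4: Z rot3 at col 0 lands with bottom-row=1; cleared 1 line(s) (total 1); column heights now [2 3 3 4 3], max=4
Test piece J rot2 at col 0 (width 3): heights before test = [2 3 3 4 3]; fits = True

Answer: yes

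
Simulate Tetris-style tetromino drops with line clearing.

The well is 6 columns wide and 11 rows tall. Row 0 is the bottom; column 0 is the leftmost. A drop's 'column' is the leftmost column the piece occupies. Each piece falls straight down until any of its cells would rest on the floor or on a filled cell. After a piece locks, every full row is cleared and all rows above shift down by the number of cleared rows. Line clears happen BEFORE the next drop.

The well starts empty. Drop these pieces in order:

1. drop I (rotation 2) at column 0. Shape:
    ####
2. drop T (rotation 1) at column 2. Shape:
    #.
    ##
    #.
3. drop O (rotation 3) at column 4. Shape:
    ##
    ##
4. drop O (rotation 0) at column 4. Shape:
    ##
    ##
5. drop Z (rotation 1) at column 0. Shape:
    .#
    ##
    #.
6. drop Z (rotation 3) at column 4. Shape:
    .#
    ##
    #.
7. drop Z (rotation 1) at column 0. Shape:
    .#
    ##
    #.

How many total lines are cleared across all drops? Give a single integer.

Drop 1: I rot2 at col 0 lands with bottom-row=0; cleared 0 line(s) (total 0); column heights now [1 1 1 1 0 0], max=1
Drop 2: T rot1 at col 2 lands with bottom-row=1; cleared 0 line(s) (total 0); column heights now [1 1 4 3 0 0], max=4
Drop 3: O rot3 at col 4 lands with bottom-row=0; cleared 1 line(s) (total 1); column heights now [0 0 3 2 1 1], max=3
Drop 4: O rot0 at col 4 lands with bottom-row=1; cleared 0 line(s) (total 1); column heights now [0 0 3 2 3 3], max=3
Drop 5: Z rot1 at col 0 lands with bottom-row=0; cleared 1 line(s) (total 2); column heights now [1 2 2 0 2 2], max=2
Drop 6: Z rot3 at col 4 lands with bottom-row=2; cleared 0 line(s) (total 2); column heights now [1 2 2 0 4 5], max=5
Drop 7: Z rot1 at col 0 lands with bottom-row=1; cleared 0 line(s) (total 2); column heights now [3 4 2 0 4 5], max=5

Answer: 2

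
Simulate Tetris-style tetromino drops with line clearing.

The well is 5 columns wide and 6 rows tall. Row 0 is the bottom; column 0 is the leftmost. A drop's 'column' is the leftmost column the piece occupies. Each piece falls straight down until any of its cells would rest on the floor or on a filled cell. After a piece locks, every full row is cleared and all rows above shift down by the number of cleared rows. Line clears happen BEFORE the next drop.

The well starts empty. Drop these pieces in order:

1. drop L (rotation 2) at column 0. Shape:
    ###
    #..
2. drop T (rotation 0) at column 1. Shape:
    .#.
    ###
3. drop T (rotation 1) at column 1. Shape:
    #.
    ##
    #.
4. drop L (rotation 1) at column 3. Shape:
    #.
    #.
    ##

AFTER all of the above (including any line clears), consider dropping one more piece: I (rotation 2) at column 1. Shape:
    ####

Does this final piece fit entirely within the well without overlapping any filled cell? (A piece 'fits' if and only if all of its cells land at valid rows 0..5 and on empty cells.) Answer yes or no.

Drop 1: L rot2 at col 0 lands with bottom-row=0; cleared 0 line(s) (total 0); column heights now [2 2 2 0 0], max=2
Drop 2: T rot0 at col 1 lands with bottom-row=2; cleared 0 line(s) (total 0); column heights now [2 3 4 3 0], max=4
Drop 3: T rot1 at col 1 lands with bottom-row=3; cleared 0 line(s) (total 0); column heights now [2 6 5 3 0], max=6
Drop 4: L rot1 at col 3 lands with bottom-row=3; cleared 0 line(s) (total 0); column heights now [2 6 5 6 4], max=6
Test piece I rot2 at col 1 (width 4): heights before test = [2 6 5 6 4]; fits = False

Answer: no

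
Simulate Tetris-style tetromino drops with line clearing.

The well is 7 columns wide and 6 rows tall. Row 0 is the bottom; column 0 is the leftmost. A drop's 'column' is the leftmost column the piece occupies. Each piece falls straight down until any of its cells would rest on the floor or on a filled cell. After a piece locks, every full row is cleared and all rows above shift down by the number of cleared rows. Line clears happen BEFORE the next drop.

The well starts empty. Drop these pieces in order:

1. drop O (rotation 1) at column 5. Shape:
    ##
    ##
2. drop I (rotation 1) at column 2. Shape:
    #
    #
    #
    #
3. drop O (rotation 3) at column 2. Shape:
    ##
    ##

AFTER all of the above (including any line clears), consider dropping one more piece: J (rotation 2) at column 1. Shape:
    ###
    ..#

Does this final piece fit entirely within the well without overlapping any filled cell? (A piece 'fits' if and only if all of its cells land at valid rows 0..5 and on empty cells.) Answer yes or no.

Answer: no

Derivation:
Drop 1: O rot1 at col 5 lands with bottom-row=0; cleared 0 line(s) (total 0); column heights now [0 0 0 0 0 2 2], max=2
Drop 2: I rot1 at col 2 lands with bottom-row=0; cleared 0 line(s) (total 0); column heights now [0 0 4 0 0 2 2], max=4
Drop 3: O rot3 at col 2 lands with bottom-row=4; cleared 0 line(s) (total 0); column heights now [0 0 6 6 0 2 2], max=6
Test piece J rot2 at col 1 (width 3): heights before test = [0 0 6 6 0 2 2]; fits = False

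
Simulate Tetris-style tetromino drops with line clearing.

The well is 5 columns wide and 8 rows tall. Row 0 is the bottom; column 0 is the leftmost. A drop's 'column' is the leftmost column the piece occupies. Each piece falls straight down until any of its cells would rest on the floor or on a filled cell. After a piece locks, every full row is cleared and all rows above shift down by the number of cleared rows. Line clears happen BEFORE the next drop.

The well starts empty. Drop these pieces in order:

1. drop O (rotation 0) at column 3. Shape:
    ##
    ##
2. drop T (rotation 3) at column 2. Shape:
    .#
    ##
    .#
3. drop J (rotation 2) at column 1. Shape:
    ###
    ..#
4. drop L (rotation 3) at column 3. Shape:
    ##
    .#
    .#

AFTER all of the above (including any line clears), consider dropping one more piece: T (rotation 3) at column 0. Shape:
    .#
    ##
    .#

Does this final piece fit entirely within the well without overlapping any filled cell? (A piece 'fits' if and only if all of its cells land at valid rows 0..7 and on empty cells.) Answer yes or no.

Drop 1: O rot0 at col 3 lands with bottom-row=0; cleared 0 line(s) (total 0); column heights now [0 0 0 2 2], max=2
Drop 2: T rot3 at col 2 lands with bottom-row=2; cleared 0 line(s) (total 0); column heights now [0 0 4 5 2], max=5
Drop 3: J rot2 at col 1 lands with bottom-row=5; cleared 0 line(s) (total 0); column heights now [0 7 7 7 2], max=7
Drop 4: L rot3 at col 3 lands with bottom-row=5; cleared 0 line(s) (total 0); column heights now [0 7 7 8 8], max=8
Test piece T rot3 at col 0 (width 2): heights before test = [0 7 7 8 8]; fits = False

Answer: no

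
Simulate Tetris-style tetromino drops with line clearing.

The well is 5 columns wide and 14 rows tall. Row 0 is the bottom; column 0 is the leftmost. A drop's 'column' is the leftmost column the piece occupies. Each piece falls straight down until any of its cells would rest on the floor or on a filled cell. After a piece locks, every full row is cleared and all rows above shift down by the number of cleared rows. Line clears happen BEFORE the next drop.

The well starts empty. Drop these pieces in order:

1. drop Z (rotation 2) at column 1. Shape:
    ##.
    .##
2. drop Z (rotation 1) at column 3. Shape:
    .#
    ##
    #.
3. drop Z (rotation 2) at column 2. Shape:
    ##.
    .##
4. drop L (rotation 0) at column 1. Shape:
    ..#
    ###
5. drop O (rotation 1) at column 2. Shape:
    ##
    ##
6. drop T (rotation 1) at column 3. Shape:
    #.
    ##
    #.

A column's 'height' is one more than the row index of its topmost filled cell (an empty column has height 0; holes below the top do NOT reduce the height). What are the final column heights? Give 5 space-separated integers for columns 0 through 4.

Answer: 0 7 10 13 12

Derivation:
Drop 1: Z rot2 at col 1 lands with bottom-row=0; cleared 0 line(s) (total 0); column heights now [0 2 2 1 0], max=2
Drop 2: Z rot1 at col 3 lands with bottom-row=1; cleared 0 line(s) (total 0); column heights now [0 2 2 3 4], max=4
Drop 3: Z rot2 at col 2 lands with bottom-row=4; cleared 0 line(s) (total 0); column heights now [0 2 6 6 5], max=6
Drop 4: L rot0 at col 1 lands with bottom-row=6; cleared 0 line(s) (total 0); column heights now [0 7 7 8 5], max=8
Drop 5: O rot1 at col 2 lands with bottom-row=8; cleared 0 line(s) (total 0); column heights now [0 7 10 10 5], max=10
Drop 6: T rot1 at col 3 lands with bottom-row=10; cleared 0 line(s) (total 0); column heights now [0 7 10 13 12], max=13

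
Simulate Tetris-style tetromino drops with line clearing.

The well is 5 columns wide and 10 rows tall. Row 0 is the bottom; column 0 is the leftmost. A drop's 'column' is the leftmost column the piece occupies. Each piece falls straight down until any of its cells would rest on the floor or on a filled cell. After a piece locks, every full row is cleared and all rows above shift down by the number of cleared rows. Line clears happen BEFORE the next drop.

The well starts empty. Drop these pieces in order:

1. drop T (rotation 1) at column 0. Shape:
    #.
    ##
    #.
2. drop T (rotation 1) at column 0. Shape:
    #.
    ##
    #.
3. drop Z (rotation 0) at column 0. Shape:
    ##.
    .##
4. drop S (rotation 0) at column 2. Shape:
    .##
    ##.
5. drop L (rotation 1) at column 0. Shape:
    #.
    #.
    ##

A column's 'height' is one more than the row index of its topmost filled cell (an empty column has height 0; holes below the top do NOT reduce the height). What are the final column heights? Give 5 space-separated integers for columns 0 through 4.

Answer: 10 8 7 8 8

Derivation:
Drop 1: T rot1 at col 0 lands with bottom-row=0; cleared 0 line(s) (total 0); column heights now [3 2 0 0 0], max=3
Drop 2: T rot1 at col 0 lands with bottom-row=3; cleared 0 line(s) (total 0); column heights now [6 5 0 0 0], max=6
Drop 3: Z rot0 at col 0 lands with bottom-row=5; cleared 0 line(s) (total 0); column heights now [7 7 6 0 0], max=7
Drop 4: S rot0 at col 2 lands with bottom-row=6; cleared 0 line(s) (total 0); column heights now [7 7 7 8 8], max=8
Drop 5: L rot1 at col 0 lands with bottom-row=7; cleared 0 line(s) (total 0); column heights now [10 8 7 8 8], max=10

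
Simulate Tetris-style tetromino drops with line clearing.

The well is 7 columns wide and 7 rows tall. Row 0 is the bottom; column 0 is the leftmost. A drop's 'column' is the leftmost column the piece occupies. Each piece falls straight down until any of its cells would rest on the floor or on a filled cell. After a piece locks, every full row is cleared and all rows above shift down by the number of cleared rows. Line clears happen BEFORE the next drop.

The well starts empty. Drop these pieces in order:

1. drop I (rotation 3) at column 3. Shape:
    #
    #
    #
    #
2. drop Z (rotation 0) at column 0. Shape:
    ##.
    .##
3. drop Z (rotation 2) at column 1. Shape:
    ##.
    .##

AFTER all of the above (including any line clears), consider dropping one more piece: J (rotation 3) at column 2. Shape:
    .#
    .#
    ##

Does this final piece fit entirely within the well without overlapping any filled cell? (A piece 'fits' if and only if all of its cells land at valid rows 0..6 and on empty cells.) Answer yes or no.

Answer: no

Derivation:
Drop 1: I rot3 at col 3 lands with bottom-row=0; cleared 0 line(s) (total 0); column heights now [0 0 0 4 0 0 0], max=4
Drop 2: Z rot0 at col 0 lands with bottom-row=0; cleared 0 line(s) (total 0); column heights now [2 2 1 4 0 0 0], max=4
Drop 3: Z rot2 at col 1 lands with bottom-row=4; cleared 0 line(s) (total 0); column heights now [2 6 6 5 0 0 0], max=6
Test piece J rot3 at col 2 (width 2): heights before test = [2 6 6 5 0 0 0]; fits = False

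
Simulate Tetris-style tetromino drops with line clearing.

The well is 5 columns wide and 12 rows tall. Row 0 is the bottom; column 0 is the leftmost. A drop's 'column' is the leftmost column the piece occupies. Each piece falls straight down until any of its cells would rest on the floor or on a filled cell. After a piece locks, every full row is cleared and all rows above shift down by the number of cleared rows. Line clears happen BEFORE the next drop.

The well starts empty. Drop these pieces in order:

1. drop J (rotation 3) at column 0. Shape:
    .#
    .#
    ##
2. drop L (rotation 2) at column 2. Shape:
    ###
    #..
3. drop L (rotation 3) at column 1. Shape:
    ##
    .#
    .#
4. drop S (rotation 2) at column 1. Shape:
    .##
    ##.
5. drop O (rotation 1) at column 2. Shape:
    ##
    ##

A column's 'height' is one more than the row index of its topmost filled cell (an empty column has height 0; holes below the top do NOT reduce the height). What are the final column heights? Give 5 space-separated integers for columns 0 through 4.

Answer: 1 6 9 9 2

Derivation:
Drop 1: J rot3 at col 0 lands with bottom-row=0; cleared 0 line(s) (total 0); column heights now [1 3 0 0 0], max=3
Drop 2: L rot2 at col 2 lands with bottom-row=0; cleared 0 line(s) (total 0); column heights now [1 3 2 2 2], max=3
Drop 3: L rot3 at col 1 lands with bottom-row=2; cleared 0 line(s) (total 0); column heights now [1 5 5 2 2], max=5
Drop 4: S rot2 at col 1 lands with bottom-row=5; cleared 0 line(s) (total 0); column heights now [1 6 7 7 2], max=7
Drop 5: O rot1 at col 2 lands with bottom-row=7; cleared 0 line(s) (total 0); column heights now [1 6 9 9 2], max=9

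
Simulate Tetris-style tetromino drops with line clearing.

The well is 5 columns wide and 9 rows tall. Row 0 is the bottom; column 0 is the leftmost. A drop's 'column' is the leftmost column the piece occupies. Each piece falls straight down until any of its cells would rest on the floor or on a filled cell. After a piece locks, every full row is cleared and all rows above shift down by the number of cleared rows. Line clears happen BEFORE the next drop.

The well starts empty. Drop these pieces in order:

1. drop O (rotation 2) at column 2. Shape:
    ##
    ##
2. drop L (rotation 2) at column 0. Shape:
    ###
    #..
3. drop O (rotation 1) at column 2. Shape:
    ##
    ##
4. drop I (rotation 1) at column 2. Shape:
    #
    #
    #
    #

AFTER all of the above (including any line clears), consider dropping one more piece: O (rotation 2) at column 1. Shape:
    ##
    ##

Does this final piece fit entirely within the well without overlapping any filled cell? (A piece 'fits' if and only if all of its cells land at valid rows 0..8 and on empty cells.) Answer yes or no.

Drop 1: O rot2 at col 2 lands with bottom-row=0; cleared 0 line(s) (total 0); column heights now [0 0 2 2 0], max=2
Drop 2: L rot2 at col 0 lands with bottom-row=1; cleared 0 line(s) (total 0); column heights now [3 3 3 2 0], max=3
Drop 3: O rot1 at col 2 lands with bottom-row=3; cleared 0 line(s) (total 0); column heights now [3 3 5 5 0], max=5
Drop 4: I rot1 at col 2 lands with bottom-row=5; cleared 0 line(s) (total 0); column heights now [3 3 9 5 0], max=9
Test piece O rot2 at col 1 (width 2): heights before test = [3 3 9 5 0]; fits = False

Answer: no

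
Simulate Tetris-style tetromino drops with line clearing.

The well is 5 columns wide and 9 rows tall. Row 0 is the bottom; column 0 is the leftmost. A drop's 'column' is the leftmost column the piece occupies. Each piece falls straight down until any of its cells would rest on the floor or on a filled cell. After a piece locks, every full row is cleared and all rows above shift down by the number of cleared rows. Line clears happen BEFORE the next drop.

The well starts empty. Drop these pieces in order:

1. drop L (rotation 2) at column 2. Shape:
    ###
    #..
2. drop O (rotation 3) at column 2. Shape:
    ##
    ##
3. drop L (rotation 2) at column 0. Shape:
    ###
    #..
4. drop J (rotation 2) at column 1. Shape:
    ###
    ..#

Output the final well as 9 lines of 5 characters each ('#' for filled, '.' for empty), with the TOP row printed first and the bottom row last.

Drop 1: L rot2 at col 2 lands with bottom-row=0; cleared 0 line(s) (total 0); column heights now [0 0 2 2 2], max=2
Drop 2: O rot3 at col 2 lands with bottom-row=2; cleared 0 line(s) (total 0); column heights now [0 0 4 4 2], max=4
Drop 3: L rot2 at col 0 lands with bottom-row=3; cleared 0 line(s) (total 0); column heights now [5 5 5 4 2], max=5
Drop 4: J rot2 at col 1 lands with bottom-row=4; cleared 0 line(s) (total 0); column heights now [5 6 6 6 2], max=6

Answer: .....
.....
.....
.###.
####.
#.##.
..##.
..###
..#..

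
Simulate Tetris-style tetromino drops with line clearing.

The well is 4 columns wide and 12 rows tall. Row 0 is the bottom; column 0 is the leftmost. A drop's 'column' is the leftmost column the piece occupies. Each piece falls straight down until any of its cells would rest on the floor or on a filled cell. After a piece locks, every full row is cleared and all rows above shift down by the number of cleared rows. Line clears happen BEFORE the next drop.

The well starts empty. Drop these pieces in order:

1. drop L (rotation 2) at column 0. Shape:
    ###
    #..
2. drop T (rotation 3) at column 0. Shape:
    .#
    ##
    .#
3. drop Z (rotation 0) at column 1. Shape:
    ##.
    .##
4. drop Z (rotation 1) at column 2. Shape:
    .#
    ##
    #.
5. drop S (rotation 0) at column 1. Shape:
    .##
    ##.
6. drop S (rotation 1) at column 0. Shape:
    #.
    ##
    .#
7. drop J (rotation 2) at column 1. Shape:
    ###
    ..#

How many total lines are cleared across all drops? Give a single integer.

Answer: 1

Derivation:
Drop 1: L rot2 at col 0 lands with bottom-row=0; cleared 0 line(s) (total 0); column heights now [2 2 2 0], max=2
Drop 2: T rot3 at col 0 lands with bottom-row=2; cleared 0 line(s) (total 0); column heights now [4 5 2 0], max=5
Drop 3: Z rot0 at col 1 lands with bottom-row=4; cleared 0 line(s) (total 0); column heights now [4 6 6 5], max=6
Drop 4: Z rot1 at col 2 lands with bottom-row=6; cleared 0 line(s) (total 0); column heights now [4 6 8 9], max=9
Drop 5: S rot0 at col 1 lands with bottom-row=8; cleared 0 line(s) (total 0); column heights now [4 9 10 10], max=10
Drop 6: S rot1 at col 0 lands with bottom-row=9; cleared 0 line(s) (total 0); column heights now [12 11 10 10], max=12
Drop 7: J rot2 at col 1 lands with bottom-row=10; cleared 1 line(s) (total 1); column heights now [11 11 10 11], max=11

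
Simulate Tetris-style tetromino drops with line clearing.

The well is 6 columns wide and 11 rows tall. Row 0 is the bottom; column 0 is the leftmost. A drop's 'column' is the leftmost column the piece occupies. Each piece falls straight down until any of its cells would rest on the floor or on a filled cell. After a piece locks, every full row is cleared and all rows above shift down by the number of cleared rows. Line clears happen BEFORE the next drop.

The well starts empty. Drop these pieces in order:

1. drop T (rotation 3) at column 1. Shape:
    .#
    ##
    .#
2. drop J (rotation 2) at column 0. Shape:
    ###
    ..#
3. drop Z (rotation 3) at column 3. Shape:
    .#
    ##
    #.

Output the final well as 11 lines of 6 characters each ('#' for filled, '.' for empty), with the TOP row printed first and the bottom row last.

Drop 1: T rot3 at col 1 lands with bottom-row=0; cleared 0 line(s) (total 0); column heights now [0 2 3 0 0 0], max=3
Drop 2: J rot2 at col 0 lands with bottom-row=3; cleared 0 line(s) (total 0); column heights now [5 5 5 0 0 0], max=5
Drop 3: Z rot3 at col 3 lands with bottom-row=0; cleared 0 line(s) (total 0); column heights now [5 5 5 2 3 0], max=5

Answer: ......
......
......
......
......
......
###...
..#...
..#.#.
.####.
..##..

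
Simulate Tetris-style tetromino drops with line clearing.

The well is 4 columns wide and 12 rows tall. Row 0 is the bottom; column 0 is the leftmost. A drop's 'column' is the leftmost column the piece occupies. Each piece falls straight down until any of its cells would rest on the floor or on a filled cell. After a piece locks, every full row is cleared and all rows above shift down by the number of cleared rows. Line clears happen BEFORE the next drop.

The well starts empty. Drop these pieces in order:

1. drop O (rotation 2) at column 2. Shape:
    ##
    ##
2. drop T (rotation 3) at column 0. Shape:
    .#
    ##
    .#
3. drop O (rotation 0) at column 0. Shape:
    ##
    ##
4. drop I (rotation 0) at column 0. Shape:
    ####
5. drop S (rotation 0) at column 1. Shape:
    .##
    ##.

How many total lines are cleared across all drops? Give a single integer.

Drop 1: O rot2 at col 2 lands with bottom-row=0; cleared 0 line(s) (total 0); column heights now [0 0 2 2], max=2
Drop 2: T rot3 at col 0 lands with bottom-row=0; cleared 1 line(s) (total 1); column heights now [0 2 1 1], max=2
Drop 3: O rot0 at col 0 lands with bottom-row=2; cleared 0 line(s) (total 1); column heights now [4 4 1 1], max=4
Drop 4: I rot0 at col 0 lands with bottom-row=4; cleared 1 line(s) (total 2); column heights now [4 4 1 1], max=4
Drop 5: S rot0 at col 1 lands with bottom-row=4; cleared 0 line(s) (total 2); column heights now [4 5 6 6], max=6

Answer: 2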